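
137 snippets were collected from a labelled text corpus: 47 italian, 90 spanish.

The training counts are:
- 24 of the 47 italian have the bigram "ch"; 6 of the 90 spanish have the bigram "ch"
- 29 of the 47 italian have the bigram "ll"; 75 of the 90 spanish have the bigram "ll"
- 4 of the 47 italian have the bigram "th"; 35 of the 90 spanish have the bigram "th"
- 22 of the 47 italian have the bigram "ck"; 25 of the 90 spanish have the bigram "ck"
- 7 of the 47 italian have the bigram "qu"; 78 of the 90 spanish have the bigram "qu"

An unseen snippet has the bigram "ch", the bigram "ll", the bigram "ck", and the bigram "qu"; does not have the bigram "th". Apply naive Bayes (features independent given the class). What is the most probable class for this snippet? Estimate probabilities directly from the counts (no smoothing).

italian

italian: (47/137) × (24/47) × (29/47) × (43/47) × (22/47) × (7/47) ≈ 0.00689424
spanish: (90/137) × (6/90) × (75/90) × (55/90) × (25/90) × (78/90) ≈ 0.00536932
Highest score → italian.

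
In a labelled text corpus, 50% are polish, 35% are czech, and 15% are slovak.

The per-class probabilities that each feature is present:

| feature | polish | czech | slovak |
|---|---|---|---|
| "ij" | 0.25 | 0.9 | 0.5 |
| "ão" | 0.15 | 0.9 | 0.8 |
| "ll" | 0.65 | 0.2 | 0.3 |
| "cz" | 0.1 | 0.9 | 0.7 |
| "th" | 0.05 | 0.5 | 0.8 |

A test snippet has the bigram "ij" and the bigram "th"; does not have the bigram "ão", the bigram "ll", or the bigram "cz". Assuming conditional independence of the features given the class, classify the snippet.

slovak

polish: 0.5 × 0.25 × (1−0.15) × (1−0.65) × (1−0.1) × 0.05 = 0.0016734375
czech: 0.35 × 0.9 × (1−0.9) × (1−0.2) × (1−0.9) × 0.5 = 0.00126
slovak: 0.15 × 0.5 × (1−0.8) × (1−0.3) × (1−0.7) × 0.8 = 0.00252
Highest score → slovak.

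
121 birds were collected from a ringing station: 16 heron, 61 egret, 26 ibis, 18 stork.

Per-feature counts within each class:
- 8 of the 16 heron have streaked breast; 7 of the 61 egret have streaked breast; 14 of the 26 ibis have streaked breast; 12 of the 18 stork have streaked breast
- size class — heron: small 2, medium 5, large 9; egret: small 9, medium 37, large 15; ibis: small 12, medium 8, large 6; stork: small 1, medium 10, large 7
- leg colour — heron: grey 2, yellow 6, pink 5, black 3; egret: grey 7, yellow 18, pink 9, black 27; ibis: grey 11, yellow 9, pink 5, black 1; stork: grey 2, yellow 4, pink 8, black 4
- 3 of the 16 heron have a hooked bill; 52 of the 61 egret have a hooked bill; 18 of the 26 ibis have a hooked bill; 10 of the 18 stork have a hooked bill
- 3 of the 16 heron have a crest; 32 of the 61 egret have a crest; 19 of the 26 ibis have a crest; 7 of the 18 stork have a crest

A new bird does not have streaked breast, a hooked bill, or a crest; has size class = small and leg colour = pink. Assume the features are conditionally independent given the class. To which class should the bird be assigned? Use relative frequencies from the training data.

heron: (16/121) × (8/16) × (2/16) × (5/16) × (13/16) × (13/16) ≈ 0.00170495
egret: (61/121) × (54/61) × (9/61) × (9/61) × (9/61) × (29/61) ≈ 0.00068142
ibis: (26/121) × (12/26) × (12/26) × (5/26) × (8/26) × (7/26) ≈ 0.000729192
stork: (18/121) × (6/18) × (1/18) × (8/18) × (8/18) × (11/18) ≈ 0.000332544
Highest score → heron.

heron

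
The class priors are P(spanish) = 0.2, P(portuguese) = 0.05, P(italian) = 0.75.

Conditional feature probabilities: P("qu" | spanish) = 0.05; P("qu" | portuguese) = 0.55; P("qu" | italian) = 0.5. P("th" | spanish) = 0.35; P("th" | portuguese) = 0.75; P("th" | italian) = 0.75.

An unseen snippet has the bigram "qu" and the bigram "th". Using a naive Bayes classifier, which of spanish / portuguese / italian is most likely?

spanish: 0.2 × 0.05 × 0.35 = 0.0035
portuguese: 0.05 × 0.55 × 0.75 = 0.020625
italian: 0.75 × 0.5 × 0.75 = 0.28125
Highest score → italian.

italian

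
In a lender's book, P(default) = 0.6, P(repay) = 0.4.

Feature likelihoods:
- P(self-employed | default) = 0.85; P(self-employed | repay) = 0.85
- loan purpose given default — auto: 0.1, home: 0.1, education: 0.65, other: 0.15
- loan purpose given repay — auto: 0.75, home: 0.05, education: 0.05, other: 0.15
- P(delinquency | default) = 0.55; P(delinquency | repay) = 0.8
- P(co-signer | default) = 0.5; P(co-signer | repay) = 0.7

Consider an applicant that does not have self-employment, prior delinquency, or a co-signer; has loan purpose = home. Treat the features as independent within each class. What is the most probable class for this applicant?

default

default: 0.6 × (1−0.85) × 0.1 × (1−0.55) × (1−0.5) = 0.002025
repay: 0.4 × (1−0.85) × 0.05 × (1−0.8) × (1−0.7) = 0.00018
Highest score → default.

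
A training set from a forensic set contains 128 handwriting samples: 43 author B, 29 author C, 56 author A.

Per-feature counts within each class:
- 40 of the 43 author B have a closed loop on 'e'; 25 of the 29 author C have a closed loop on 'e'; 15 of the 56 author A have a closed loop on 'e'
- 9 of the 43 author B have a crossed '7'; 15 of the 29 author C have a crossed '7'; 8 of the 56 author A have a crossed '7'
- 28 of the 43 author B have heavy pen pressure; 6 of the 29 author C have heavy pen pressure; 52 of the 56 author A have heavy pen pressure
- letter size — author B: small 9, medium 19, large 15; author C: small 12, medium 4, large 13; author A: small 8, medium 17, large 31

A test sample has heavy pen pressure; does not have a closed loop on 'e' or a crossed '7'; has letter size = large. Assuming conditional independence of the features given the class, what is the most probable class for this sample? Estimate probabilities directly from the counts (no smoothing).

author A

author B: (43/128) × (3/43) × (34/43) × (28/43) × (15/43) ≈ 0.00420954
author C: (29/128) × (4/29) × (14/29) × (6/29) × (13/29) ≈ 0.0013992
author A: (56/128) × (41/56) × (48/56) × (52/56) × (31/56) ≈ 0.141129
Highest score → author A.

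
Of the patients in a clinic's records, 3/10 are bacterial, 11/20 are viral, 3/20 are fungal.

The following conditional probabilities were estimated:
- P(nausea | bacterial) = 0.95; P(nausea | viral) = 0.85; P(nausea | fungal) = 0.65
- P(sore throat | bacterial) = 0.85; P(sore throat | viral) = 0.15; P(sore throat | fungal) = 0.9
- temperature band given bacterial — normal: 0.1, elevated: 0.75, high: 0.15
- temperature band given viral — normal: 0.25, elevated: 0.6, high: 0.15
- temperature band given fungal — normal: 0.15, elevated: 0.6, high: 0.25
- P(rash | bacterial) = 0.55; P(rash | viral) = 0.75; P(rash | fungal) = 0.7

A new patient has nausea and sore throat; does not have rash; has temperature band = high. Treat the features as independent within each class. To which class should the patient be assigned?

bacterial

bacterial: 0.3 × 0.95 × 0.85 × 0.15 × (1−0.55) = 0.016351875
viral: 0.55 × 0.85 × 0.15 × 0.15 × (1−0.75) = 0.0026296875
fungal: 0.15 × 0.65 × 0.9 × 0.25 × (1−0.7) = 0.00658125
Highest score → bacterial.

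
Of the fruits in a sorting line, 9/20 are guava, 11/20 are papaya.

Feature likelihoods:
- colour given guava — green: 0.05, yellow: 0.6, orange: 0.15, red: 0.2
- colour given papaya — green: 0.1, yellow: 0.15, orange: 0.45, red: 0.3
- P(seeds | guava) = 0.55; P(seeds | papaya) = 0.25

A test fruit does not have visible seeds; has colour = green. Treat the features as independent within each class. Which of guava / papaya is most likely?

papaya

guava: 0.45 × 0.05 × (1−0.55) = 0.010125
papaya: 0.55 × 0.1 × (1−0.25) = 0.04125
Highest score → papaya.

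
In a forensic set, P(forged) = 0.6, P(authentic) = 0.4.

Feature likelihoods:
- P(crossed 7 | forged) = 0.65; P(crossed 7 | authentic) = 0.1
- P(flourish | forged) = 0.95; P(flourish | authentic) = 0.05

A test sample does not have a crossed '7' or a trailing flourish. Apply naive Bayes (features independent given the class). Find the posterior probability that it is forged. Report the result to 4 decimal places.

forged: 0.6 × (1−0.65) × (1−0.95) = 0.0105
authentic: 0.4 × (1−0.1) × (1−0.05) = 0.342
P(forged | x) = 0.0105 / 0.3525 ≈ 0.0298

0.0298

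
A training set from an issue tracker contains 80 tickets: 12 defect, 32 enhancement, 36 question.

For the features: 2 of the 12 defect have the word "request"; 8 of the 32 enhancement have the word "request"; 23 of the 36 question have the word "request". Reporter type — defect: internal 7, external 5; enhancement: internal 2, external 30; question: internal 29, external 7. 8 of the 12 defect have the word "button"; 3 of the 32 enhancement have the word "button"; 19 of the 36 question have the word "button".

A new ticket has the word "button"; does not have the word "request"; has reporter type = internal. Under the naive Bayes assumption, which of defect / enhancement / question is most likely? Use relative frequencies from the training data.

question

defect: (12/80) × (10/12) × (7/12) × (8/12) ≈ 0.0486111
enhancement: (32/80) × (24/32) × (2/32) × (3/32) = 0.0017578125
question: (36/80) × (13/36) × (29/36) × (19/36) ≈ 0.0690876
Highest score → question.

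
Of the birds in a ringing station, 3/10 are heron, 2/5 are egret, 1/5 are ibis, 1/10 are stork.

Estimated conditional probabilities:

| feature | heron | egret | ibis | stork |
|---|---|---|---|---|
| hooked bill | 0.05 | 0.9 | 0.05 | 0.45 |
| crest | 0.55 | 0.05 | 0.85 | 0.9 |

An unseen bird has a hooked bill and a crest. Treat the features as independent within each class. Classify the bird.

stork

heron: 0.3 × 0.05 × 0.55 = 0.00825
egret: 0.4 × 0.9 × 0.05 = 0.018
ibis: 0.2 × 0.05 × 0.85 = 0.0085
stork: 0.1 × 0.45 × 0.9 = 0.0405
Highest score → stork.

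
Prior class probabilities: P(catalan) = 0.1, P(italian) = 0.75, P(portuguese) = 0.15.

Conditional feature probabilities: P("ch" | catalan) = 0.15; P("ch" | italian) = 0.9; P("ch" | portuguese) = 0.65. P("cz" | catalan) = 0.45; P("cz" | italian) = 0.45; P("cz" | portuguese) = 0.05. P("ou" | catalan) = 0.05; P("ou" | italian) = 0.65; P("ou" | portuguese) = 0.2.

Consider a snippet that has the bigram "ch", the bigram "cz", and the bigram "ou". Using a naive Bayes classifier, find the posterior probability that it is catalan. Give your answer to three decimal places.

0.002

catalan: 0.1 × 0.15 × 0.45 × 0.05 = 0.0003375
italian: 0.75 × 0.9 × 0.45 × 0.65 = 0.1974375
portuguese: 0.15 × 0.65 × 0.05 × 0.2 = 0.000975
P(catalan | x) = 0.0003375 / 0.19875 ≈ 0.002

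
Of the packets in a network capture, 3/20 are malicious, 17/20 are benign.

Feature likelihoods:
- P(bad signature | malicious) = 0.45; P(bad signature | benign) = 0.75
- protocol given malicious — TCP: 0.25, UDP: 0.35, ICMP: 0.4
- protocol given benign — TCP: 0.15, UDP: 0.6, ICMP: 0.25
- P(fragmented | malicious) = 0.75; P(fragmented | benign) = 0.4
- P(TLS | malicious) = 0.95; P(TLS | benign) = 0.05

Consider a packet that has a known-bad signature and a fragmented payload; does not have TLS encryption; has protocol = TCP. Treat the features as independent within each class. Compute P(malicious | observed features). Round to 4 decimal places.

0.0171

malicious: 0.15 × 0.45 × 0.25 × 0.75 × (1−0.95) = 0.0006328125
benign: 0.85 × 0.75 × 0.15 × 0.4 × (1−0.05) = 0.0363375
P(malicious | x) = 0.0006328125 / 0.0369703125 ≈ 0.0171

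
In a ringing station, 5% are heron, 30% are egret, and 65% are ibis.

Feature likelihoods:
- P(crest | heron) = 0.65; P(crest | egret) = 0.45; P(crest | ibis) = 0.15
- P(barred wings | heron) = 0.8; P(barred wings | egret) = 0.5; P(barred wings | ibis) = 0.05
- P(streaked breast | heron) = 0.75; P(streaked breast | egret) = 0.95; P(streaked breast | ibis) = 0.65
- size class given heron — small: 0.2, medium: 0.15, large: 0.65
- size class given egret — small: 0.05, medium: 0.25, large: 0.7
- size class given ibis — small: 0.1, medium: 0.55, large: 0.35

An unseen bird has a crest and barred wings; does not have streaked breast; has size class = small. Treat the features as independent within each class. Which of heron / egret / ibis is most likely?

heron

heron: 0.05 × 0.65 × 0.8 × (1−0.75) × 0.2 = 0.0013
egret: 0.3 × 0.45 × 0.5 × (1−0.95) × 0.05 = 0.00016875
ibis: 0.65 × 0.15 × 0.05 × (1−0.65) × 0.1 = 0.000170625
Highest score → heron.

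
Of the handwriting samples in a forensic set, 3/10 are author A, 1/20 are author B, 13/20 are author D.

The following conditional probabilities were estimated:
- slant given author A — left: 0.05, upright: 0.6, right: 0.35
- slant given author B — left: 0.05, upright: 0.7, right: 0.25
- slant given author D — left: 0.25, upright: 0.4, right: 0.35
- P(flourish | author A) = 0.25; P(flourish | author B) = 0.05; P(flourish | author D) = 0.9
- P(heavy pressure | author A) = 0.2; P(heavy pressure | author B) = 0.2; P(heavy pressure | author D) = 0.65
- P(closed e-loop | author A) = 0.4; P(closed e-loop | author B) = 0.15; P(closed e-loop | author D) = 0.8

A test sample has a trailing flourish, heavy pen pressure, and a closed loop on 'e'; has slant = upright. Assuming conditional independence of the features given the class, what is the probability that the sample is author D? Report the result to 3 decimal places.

author A: 0.3 × 0.6 × 0.25 × 0.2 × 0.4 = 0.0036
author B: 0.05 × 0.7 × 0.05 × 0.2 × 0.15 = 0.0000525
author D: 0.65 × 0.4 × 0.9 × 0.65 × 0.8 = 0.12168
P(author D | x) = 0.12168 / 0.1253325 ≈ 0.971

0.971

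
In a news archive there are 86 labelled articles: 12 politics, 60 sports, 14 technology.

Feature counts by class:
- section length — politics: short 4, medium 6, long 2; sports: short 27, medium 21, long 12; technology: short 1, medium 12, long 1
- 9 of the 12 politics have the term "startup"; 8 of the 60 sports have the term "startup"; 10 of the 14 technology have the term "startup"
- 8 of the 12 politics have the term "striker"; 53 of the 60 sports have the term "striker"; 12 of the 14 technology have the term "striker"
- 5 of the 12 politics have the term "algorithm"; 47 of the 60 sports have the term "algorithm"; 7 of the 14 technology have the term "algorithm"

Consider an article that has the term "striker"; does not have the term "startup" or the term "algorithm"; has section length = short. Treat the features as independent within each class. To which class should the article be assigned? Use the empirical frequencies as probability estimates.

sports

politics: (12/86) × (4/12) × (3/12) × (8/12) × (7/12) ≈ 0.00452196
sports: (60/86) × (27/60) × (52/60) × (53/60) × (13/60) ≈ 0.0520756
technology: (14/86) × (1/14) × (4/14) × (12/14) × (7/14) ≈ 0.00142383
Highest score → sports.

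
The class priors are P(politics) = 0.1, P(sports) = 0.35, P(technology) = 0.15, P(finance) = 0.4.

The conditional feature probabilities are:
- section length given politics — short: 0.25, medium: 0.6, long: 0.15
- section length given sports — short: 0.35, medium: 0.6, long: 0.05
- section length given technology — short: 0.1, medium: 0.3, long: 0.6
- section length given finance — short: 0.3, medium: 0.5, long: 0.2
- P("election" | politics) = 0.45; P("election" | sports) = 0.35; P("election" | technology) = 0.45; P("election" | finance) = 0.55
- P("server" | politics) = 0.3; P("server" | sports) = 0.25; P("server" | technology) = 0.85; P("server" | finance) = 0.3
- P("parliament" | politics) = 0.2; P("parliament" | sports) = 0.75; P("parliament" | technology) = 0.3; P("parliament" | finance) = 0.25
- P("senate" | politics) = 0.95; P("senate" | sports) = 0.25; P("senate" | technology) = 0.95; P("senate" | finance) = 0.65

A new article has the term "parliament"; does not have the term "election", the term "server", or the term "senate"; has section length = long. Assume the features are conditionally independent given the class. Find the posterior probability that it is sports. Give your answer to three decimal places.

0.669

politics: 0.1 × 0.15 × (1−0.45) × (1−0.3) × 0.2 × (1−0.95) = 0.00005775
sports: 0.35 × 0.05 × (1−0.35) × (1−0.25) × 0.75 × (1−0.25) = 0.004798828125
technology: 0.15 × 0.6 × (1−0.45) × (1−0.85) × 0.3 × (1−0.95) = 0.000111375
finance: 0.4 × 0.2 × (1−0.55) × (1−0.3) × 0.25 × (1−0.65) = 0.002205
P(sports | x) = 0.004798828125 / 0.007172953125 ≈ 0.669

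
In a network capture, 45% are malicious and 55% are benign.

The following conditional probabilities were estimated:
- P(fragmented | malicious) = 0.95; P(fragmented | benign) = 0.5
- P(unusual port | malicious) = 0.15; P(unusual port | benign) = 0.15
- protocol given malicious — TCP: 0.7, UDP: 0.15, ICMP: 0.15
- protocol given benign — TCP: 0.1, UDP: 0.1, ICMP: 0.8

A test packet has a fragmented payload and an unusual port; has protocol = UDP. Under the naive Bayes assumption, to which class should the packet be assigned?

malicious: 0.45 × 0.95 × 0.15 × 0.15 = 0.00961875
benign: 0.55 × 0.5 × 0.15 × 0.1 = 0.004125
Highest score → malicious.

malicious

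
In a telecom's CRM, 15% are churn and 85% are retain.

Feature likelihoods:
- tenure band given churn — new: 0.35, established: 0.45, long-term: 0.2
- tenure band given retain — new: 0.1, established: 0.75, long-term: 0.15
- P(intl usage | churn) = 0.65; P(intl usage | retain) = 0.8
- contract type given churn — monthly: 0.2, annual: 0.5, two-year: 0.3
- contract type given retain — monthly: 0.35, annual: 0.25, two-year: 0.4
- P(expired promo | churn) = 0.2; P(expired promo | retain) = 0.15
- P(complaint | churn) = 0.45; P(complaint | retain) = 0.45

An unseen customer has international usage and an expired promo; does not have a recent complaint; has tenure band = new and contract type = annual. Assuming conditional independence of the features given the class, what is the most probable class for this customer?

churn: 0.15 × 0.35 × 0.65 × 0.5 × 0.2 × (1−0.45) = 0.001876875
retain: 0.85 × 0.1 × 0.8 × 0.25 × 0.15 × (1−0.45) = 0.0014025
Highest score → churn.

churn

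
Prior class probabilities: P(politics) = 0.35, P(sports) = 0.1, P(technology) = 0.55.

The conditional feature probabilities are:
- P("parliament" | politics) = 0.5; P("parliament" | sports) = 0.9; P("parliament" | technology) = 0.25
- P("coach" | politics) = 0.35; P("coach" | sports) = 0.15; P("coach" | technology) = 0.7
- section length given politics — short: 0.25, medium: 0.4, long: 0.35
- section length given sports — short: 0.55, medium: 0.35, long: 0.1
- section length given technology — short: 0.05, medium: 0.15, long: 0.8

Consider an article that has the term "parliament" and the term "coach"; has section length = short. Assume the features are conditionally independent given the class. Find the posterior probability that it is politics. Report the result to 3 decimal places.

0.556

politics: 0.35 × 0.5 × 0.35 × 0.25 = 0.0153125
sports: 0.1 × 0.9 × 0.15 × 0.55 = 0.007425
technology: 0.55 × 0.25 × 0.7 × 0.05 = 0.0048125
P(politics | x) = 0.0153125 / 0.02755 ≈ 0.556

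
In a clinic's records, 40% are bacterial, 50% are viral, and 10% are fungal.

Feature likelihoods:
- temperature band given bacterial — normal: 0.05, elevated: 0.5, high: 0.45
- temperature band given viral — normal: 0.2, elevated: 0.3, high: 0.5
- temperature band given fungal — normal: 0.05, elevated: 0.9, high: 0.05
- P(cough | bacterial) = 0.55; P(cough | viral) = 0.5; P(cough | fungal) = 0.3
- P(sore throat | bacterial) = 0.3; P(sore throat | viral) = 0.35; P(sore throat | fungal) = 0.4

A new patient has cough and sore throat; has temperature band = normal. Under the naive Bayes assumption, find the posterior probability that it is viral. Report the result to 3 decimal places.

0.818

bacterial: 0.4 × 0.05 × 0.55 × 0.3 = 0.0033
viral: 0.5 × 0.2 × 0.5 × 0.35 = 0.0175
fungal: 0.1 × 0.05 × 0.3 × 0.4 = 0.0006
P(viral | x) = 0.0175 / 0.0214 ≈ 0.818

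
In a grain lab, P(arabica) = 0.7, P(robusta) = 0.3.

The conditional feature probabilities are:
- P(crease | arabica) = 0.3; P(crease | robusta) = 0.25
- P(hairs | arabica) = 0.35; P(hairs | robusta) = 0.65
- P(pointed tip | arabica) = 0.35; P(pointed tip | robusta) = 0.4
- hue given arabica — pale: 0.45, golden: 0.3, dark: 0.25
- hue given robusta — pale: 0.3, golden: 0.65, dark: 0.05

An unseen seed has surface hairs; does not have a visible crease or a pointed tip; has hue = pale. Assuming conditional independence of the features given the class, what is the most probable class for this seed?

arabica: 0.7 × (1−0.3) × 0.35 × (1−0.35) × 0.45 = 0.05016375
robusta: 0.3 × (1−0.25) × 0.65 × (1−0.4) × 0.3 = 0.026325
Highest score → arabica.

arabica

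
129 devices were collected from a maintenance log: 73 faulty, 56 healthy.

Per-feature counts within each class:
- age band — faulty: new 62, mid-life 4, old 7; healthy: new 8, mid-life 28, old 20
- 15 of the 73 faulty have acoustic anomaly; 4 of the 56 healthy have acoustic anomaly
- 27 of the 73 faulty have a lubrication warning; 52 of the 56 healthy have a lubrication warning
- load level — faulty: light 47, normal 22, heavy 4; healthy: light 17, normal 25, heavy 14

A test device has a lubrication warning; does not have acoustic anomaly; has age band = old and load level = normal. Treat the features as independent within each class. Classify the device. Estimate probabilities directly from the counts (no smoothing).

healthy

faulty: (73/129) × (7/73) × (58/73) × (27/73) × (22/73) ≈ 0.00480567
healthy: (56/129) × (20/56) × (52/56) × (52/56) × (25/56) ≈ 0.0596792
Highest score → healthy.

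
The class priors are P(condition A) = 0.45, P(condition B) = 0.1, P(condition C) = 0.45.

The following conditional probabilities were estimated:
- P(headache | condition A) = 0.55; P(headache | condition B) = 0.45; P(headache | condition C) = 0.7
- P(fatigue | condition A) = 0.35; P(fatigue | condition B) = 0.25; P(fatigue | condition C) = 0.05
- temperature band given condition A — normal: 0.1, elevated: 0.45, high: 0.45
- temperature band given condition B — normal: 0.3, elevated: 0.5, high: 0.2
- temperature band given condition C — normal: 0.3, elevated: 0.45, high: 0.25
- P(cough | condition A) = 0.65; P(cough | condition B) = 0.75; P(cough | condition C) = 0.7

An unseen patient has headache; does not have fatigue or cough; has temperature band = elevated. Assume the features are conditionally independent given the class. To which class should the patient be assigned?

condition A: 0.45 × 0.55 × (1−0.35) × 0.45 × (1−0.65) = 0.0253378125
condition B: 0.1 × 0.45 × (1−0.25) × 0.5 × (1−0.75) = 0.00421875
condition C: 0.45 × 0.7 × (1−0.05) × 0.45 × (1−0.7) = 0.04039875
Highest score → condition C.

condition C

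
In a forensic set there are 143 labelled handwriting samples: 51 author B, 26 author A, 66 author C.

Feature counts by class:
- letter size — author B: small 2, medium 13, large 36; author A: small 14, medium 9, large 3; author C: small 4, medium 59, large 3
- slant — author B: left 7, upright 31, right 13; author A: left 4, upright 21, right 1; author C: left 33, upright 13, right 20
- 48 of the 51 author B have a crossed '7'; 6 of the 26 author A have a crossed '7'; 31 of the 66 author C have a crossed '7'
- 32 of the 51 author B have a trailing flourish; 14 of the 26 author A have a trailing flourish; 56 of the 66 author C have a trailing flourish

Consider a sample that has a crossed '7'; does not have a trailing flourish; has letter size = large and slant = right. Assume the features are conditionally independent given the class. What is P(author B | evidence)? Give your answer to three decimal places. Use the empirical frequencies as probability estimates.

author B: (51/143) × (36/51) × (13/51) × (48/51) × (19/51) ≈ 0.0225006
author A: (26/143) × (3/26) × (1/26) × (6/26) × (12/26) ≈ 0.0000859405
author C: (66/143) × (3/66) × (20/66) × (31/66) × (10/66) ≈ 0.000452423
P(author B | x) = 0.0225006 / 0.0230389635 ≈ 0.977

0.977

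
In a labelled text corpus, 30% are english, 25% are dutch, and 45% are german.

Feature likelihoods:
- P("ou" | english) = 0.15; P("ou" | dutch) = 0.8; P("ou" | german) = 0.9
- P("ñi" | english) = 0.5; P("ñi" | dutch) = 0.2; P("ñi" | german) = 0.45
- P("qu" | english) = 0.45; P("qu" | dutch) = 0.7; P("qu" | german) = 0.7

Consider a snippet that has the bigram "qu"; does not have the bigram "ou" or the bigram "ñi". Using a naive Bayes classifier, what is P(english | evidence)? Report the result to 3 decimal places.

0.559

english: 0.3 × (1−0.15) × (1−0.5) × 0.45 = 0.057375
dutch: 0.25 × (1−0.8) × (1−0.2) × 0.7 = 0.028
german: 0.45 × (1−0.9) × (1−0.45) × 0.7 = 0.017325
P(english | x) = 0.057375 / 0.1027 ≈ 0.559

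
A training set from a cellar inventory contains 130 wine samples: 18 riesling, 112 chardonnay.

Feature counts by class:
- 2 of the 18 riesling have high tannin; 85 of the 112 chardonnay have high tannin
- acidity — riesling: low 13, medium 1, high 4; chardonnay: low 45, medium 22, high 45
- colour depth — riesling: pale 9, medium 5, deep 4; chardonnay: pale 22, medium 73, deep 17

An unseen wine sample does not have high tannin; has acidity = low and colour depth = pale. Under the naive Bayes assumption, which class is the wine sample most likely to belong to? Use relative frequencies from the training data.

riesling: (18/130) × (16/18) × (13/18) × (9/18) ≈ 0.0444444
chardonnay: (112/130) × (27/112) × (45/112) × (22/112) ≈ 0.0163915
Highest score → riesling.

riesling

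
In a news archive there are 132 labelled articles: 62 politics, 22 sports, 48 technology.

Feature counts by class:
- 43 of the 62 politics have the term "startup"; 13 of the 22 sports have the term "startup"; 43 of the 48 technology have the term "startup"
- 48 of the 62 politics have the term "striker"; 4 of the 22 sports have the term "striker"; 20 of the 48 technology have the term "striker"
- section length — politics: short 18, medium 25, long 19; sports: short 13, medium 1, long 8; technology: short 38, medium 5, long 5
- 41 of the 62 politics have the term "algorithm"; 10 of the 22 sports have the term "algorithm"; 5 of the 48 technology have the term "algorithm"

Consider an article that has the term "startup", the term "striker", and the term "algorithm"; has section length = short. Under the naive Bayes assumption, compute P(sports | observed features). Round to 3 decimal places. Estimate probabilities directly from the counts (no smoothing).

politics: (62/132) × (43/62) × (48/62) × (18/62) × (41/62) ≈ 0.0484191
sports: (22/132) × (13/22) × (4/22) × (13/22) × (10/22) ≈ 0.00480955
technology: (48/132) × (43/48) × (20/48) × (38/48) × (5/48) ≈ 0.0111932
P(sports | x) = 0.00480955 / 0.06442185 ≈ 0.075

0.075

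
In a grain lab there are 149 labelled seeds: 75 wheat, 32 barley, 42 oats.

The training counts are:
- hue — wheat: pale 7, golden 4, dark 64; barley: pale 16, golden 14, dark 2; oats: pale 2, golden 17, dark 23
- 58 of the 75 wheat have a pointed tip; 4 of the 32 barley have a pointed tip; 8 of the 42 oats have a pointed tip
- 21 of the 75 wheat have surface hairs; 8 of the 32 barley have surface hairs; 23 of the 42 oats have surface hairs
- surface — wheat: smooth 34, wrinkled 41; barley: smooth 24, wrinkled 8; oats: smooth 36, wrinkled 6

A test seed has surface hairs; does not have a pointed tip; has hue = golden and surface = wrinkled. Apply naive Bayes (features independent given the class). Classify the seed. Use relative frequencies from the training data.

wheat: (75/149) × (4/75) × (17/75) × (21/75) × (41/75) ≈ 0.000931412
barley: (32/149) × (14/32) × (28/32) × (8/32) × (8/32) ≈ 0.00513842
oats: (42/149) × (17/42) × (34/42) × (23/42) × (6/42) ≈ 0.00722558
Highest score → oats.

oats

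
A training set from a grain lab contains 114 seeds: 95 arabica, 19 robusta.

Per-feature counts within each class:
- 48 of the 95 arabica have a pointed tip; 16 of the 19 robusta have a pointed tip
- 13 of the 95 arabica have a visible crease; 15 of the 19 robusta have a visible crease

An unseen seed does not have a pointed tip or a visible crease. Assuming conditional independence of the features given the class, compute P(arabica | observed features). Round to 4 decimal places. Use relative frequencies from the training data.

arabica: (95/114) × (47/95) × (82/95) ≈ 0.355863
robusta: (19/114) × (3/19) × (4/19) ≈ 0.00554017
P(arabica | x) = 0.355863 / 0.36140317 ≈ 0.9847

0.9847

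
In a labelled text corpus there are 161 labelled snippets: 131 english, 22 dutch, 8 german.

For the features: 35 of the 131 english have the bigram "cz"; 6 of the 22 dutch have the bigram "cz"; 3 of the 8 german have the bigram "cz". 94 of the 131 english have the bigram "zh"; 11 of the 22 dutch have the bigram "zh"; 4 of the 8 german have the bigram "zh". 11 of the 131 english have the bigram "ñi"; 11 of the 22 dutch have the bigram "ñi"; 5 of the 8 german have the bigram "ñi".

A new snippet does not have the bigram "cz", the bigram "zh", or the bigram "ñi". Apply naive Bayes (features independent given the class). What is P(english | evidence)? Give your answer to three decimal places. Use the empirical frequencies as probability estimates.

0.834

english: (131/161) × (96/131) × (37/131) × (120/131) ≈ 0.154272
dutch: (22/161) × (16/22) × (11/22) × (11/22) ≈ 0.0248447
german: (8/161) × (5/8) × (4/8) × (3/8) ≈ 0.00582298
P(english | x) = 0.154272 / 0.18493968 ≈ 0.834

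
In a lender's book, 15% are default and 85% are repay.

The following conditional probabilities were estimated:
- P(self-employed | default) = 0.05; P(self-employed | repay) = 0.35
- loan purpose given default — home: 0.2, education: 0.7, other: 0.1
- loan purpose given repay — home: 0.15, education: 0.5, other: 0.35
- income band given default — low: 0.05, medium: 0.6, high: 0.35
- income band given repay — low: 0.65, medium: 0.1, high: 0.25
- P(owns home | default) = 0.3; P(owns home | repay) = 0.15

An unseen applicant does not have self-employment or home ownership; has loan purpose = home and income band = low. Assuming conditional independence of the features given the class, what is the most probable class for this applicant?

default: 0.15 × (1−0.05) × 0.2 × 0.05 × (1−0.3) = 0.0009975
repay: 0.85 × (1−0.35) × 0.15 × 0.65 × (1−0.15) = 0.0457884375
Highest score → repay.

repay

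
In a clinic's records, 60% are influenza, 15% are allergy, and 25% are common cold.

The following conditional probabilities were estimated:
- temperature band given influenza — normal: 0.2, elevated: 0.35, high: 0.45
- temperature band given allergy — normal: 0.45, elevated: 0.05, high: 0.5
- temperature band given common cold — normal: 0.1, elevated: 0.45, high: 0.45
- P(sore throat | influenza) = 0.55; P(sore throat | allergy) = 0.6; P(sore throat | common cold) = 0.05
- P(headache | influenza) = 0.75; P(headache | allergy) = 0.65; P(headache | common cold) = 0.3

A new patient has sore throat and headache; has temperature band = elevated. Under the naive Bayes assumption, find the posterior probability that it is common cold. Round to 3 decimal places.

0.018

influenza: 0.6 × 0.35 × 0.55 × 0.75 = 0.086625
allergy: 0.15 × 0.05 × 0.6 × 0.65 = 0.002925
common cold: 0.25 × 0.45 × 0.05 × 0.3 = 0.0016875
P(common cold | x) = 0.0016875 / 0.0912375 ≈ 0.018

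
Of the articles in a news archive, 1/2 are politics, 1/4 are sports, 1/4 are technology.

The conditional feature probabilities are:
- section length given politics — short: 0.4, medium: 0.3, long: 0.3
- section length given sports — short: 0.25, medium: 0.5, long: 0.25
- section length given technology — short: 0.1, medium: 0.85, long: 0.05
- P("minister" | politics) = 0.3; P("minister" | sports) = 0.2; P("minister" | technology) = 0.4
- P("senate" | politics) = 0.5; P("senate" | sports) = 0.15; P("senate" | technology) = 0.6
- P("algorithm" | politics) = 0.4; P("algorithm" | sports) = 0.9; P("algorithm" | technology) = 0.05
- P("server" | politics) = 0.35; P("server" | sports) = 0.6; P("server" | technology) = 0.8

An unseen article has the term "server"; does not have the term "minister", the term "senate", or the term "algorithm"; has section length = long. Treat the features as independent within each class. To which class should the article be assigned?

politics: 0.5 × 0.3 × (1−0.3) × (1−0.5) × (1−0.4) × 0.35 = 0.011025
sports: 0.25 × 0.25 × (1−0.2) × (1−0.15) × (1−0.9) × 0.6 = 0.00255
technology: 0.25 × 0.05 × (1−0.4) × (1−0.6) × (1−0.05) × 0.8 = 0.00228
Highest score → politics.

politics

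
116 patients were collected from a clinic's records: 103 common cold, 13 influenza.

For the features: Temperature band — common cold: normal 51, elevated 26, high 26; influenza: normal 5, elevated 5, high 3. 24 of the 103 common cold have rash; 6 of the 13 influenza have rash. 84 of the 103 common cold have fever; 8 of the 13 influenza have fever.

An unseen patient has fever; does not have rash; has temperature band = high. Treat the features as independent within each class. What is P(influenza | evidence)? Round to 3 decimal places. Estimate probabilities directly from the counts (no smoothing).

0.058

common cold: (103/116) × (26/103) × (79/103) × (84/103) ≈ 0.1402
influenza: (13/116) × (3/13) × (7/13) × (8/13) ≈ 0.00856968
P(influenza | x) = 0.00856968 / 0.14876968 ≈ 0.058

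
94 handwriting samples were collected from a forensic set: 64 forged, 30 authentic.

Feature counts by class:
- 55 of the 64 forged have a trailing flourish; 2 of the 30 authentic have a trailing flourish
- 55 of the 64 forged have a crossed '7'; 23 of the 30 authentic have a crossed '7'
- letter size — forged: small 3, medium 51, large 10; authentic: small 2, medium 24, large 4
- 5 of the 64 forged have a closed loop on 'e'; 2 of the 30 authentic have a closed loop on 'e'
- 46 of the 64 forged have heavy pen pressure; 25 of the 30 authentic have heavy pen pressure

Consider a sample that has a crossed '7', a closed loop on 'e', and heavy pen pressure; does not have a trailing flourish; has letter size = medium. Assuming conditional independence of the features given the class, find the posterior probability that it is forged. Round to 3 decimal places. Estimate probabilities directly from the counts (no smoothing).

0.266

forged: (64/94) × (9/64) × (55/64) × (51/64) × (5/64) × (46/64) ≈ 0.00368176
authentic: (30/94) × (28/30) × (23/30) × (24/30) × (2/30) × (25/30) ≈ 0.0101497
P(forged | x) = 0.00368176 / 0.01383146 ≈ 0.266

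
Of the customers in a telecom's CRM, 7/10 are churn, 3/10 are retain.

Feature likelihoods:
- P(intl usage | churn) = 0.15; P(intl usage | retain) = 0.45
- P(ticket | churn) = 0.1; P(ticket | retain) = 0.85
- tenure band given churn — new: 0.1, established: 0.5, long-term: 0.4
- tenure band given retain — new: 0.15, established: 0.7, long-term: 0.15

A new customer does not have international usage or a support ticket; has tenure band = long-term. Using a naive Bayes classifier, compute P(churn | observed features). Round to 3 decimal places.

churn: 0.7 × (1−0.15) × (1−0.1) × 0.4 = 0.2142
retain: 0.3 × (1−0.45) × (1−0.85) × 0.15 = 0.0037125
P(churn | x) = 0.2142 / 0.2179125 ≈ 0.983

0.983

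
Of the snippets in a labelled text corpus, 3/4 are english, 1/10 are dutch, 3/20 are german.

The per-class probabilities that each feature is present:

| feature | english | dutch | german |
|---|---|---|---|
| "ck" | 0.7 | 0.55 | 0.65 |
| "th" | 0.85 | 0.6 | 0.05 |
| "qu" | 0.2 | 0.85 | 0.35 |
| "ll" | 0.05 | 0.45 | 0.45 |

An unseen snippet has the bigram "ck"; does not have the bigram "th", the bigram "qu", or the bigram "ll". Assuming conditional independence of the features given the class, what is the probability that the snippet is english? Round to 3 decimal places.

english: 0.75 × 0.7 × (1−0.85) × (1−0.2) × (1−0.05) = 0.05985
dutch: 0.1 × 0.55 × (1−0.6) × (1−0.85) × (1−0.45) = 0.001815
german: 0.15 × 0.65 × (1−0.05) × (1−0.35) × (1−0.45) = 0.0331134375
P(english | x) = 0.05985 / 0.0947784375 ≈ 0.631

0.631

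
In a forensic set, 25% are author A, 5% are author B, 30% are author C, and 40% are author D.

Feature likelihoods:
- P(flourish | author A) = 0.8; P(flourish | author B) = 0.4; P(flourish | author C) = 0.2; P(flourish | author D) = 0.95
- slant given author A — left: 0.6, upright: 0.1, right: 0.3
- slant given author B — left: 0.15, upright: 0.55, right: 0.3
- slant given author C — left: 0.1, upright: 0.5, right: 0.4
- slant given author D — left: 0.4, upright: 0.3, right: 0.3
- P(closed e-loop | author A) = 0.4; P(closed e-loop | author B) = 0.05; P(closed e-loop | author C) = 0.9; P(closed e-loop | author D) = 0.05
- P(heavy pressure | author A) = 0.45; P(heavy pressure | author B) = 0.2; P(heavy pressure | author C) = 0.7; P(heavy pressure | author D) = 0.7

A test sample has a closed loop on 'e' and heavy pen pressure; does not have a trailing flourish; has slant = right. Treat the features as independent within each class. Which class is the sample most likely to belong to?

author C

author A: 0.25 × (1−0.8) × 0.3 × 0.4 × 0.45 = 0.0027
author B: 0.05 × (1−0.4) × 0.3 × 0.05 × 0.2 = 0.00009
author C: 0.3 × (1−0.2) × 0.4 × 0.9 × 0.7 = 0.06048
author D: 0.4 × (1−0.95) × 0.3 × 0.05 × 0.7 = 0.00021
Highest score → author C.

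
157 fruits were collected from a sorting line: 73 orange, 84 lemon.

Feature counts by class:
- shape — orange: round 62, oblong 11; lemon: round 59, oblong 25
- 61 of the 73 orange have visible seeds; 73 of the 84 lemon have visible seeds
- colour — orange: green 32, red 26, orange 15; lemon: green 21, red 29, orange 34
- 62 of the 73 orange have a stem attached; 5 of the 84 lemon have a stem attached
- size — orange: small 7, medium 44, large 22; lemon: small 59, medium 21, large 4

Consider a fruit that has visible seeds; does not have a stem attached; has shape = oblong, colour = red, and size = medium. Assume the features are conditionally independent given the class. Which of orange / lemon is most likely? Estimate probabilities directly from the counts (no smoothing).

lemon

orange: (73/157) × (11/73) × (61/73) × (26/73) × (11/73) × (44/73) ≈ 0.00189387
lemon: (84/157) × (25/84) × (73/84) × (29/84) × (79/84) × (21/84) ≈ 0.0112329
Highest score → lemon.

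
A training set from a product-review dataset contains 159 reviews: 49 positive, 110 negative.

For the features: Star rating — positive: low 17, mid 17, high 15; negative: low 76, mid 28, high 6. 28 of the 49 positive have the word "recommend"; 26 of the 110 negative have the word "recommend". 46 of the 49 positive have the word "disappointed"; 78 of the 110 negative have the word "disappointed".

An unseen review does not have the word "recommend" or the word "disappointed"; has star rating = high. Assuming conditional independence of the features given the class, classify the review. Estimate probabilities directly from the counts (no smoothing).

negative

positive: (49/159) × (15/49) × (21/49) × (3/49) ≈ 0.00247538
negative: (110/159) × (6/110) × (84/110) × (32/110) ≈ 0.00838297
Highest score → negative.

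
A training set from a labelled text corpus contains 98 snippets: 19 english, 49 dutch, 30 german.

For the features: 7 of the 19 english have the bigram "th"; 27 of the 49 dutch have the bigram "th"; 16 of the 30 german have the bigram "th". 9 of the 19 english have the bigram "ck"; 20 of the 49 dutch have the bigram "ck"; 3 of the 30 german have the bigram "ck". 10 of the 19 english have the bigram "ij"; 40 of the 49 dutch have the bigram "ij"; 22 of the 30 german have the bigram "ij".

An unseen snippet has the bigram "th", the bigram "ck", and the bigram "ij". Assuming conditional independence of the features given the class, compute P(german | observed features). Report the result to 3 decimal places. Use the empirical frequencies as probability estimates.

english: (19/98) × (7/19) × (9/19) × (10/19) ≈ 0.0178077
dutch: (49/98) × (27/49) × (20/49) × (40/49) ≈ 0.0917985
german: (30/98) × (16/30) × (3/30) × (22/30) ≈ 0.0119728
P(german | x) = 0.0119728 / 0.121579 ≈ 0.098

0.098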